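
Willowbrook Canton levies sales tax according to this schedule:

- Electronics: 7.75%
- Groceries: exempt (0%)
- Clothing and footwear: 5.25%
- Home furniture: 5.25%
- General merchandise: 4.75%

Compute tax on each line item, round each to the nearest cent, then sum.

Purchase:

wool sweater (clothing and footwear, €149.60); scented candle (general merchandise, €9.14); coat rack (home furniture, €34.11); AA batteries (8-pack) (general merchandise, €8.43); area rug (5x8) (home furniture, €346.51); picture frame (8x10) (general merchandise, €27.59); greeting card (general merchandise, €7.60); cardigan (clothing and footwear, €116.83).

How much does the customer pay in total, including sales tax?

€736.27

Wool sweater €149.60: clothing and footwear → 5.25% → €7.85
Scented candle €9.14: general merchandise → 4.75% → €0.43
Coat rack €34.11: home furniture → 5.25% → €1.79
AA batteries (8-pack) €8.43: general merchandise → 4.75% → €0.40
Area rug (5x8) €346.51: home furniture → 5.25% → €18.19
Picture frame (8x10) €27.59: general merchandise → 4.75% → €1.31
Greeting card €7.60: general merchandise → 4.75% → €0.36
Cardigan €116.83: clothing and footwear → 5.25% → €6.13
Subtotal = €699.81; tax = €36.46; total due = €736.27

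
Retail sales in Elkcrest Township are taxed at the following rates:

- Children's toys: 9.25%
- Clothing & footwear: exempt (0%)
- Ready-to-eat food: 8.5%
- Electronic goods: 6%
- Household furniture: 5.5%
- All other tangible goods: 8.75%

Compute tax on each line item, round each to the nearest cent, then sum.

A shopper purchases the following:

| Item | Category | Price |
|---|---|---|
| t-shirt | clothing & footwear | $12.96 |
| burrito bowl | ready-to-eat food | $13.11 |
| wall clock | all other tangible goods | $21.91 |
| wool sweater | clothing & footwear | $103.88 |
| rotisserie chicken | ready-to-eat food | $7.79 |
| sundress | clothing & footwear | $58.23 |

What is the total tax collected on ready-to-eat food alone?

$1.77

Burrito bowl $13.11: ready-to-eat food → 8.5% → $1.11
Rotisserie chicken $7.79: ready-to-eat food → 8.5% → $0.66
Tax on ready-to-eat food = $1.11 + $0.66 = $1.77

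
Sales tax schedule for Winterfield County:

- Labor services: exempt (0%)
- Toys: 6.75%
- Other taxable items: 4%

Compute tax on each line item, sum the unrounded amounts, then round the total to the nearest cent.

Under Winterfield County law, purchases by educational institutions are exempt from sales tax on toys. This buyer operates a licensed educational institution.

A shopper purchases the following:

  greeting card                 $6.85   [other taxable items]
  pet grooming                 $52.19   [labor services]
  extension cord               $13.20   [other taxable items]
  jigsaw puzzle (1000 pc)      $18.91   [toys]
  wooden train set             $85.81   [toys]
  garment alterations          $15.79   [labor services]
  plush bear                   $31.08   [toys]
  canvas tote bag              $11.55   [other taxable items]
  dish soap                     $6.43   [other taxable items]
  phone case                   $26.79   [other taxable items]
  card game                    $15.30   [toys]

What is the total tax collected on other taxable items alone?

Greeting card $6.85: other taxable items → 4% → $0.274
Extension cord $13.20: other taxable items → 4% → $0.528
Canvas tote bag $11.55: other taxable items → 4% → $0.462
Dish soap $6.43: other taxable items → 4% → $0.2572
Phone case $26.79: other taxable items → 4% → $1.0716
Tax on other taxable items: unrounded sum = $2.5928 → $2.59

$2.59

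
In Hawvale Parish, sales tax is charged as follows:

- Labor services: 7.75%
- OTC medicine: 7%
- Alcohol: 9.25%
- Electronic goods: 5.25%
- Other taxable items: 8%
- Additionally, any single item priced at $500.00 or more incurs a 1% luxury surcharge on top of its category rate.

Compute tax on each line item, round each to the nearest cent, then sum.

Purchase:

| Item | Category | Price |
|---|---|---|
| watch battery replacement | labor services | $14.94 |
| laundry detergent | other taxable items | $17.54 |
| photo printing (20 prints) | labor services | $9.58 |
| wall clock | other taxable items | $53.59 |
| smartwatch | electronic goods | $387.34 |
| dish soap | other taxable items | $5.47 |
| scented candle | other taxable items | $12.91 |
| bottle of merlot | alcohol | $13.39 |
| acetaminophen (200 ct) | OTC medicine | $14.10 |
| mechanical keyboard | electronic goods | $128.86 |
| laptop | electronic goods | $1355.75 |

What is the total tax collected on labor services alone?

$1.90

Watch battery replacement $14.94: labor services → 7.75% → $1.16
Photo printing (20 prints) $9.58: labor services → 7.75% → $0.74
Tax on labor services = $1.16 + $0.74 = $1.90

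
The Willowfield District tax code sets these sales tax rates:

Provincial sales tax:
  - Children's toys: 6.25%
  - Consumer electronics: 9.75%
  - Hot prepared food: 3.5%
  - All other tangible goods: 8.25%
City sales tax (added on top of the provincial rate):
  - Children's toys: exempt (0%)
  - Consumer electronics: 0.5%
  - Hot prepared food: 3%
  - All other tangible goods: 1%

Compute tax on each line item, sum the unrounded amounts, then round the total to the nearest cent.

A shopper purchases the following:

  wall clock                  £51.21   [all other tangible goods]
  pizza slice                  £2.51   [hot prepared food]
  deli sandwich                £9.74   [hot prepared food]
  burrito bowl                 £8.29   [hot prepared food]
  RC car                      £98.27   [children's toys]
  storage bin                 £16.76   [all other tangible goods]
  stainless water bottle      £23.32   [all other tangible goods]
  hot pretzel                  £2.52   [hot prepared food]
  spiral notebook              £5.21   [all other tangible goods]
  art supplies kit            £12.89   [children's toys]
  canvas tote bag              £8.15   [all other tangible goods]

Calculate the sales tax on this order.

Wall clock £51.21: all other tangible goods → 8.25% + 1% city = 9.25% → £4.736925
Pizza slice £2.51: hot prepared food → 3.5% + 3% city = 6.5% → £0.16315
Deli sandwich £9.74: hot prepared food → 3.5% + 3% city = 6.5% → £0.6331
Burrito bowl £8.29: hot prepared food → 3.5% + 3% city = 6.5% → £0.53885
RC car £98.27: children's toys → 6.25% + 0% city = 6.25% → £6.141875
Storage bin £16.76: all other tangible goods → 8.25% + 1% city = 9.25% → £1.5503
Stainless water bottle £23.32: all other tangible goods → 8.25% + 1% city = 9.25% → £2.1571
Hot pretzel £2.52: hot prepared food → 3.5% + 3% city = 6.5% → £0.1638
Spiral notebook £5.21: all other tangible goods → 8.25% + 1% city = 9.25% → £0.481925
Art supplies kit £12.89: children's toys → 6.25% + 0% city = 6.25% → £0.805625
Canvas tote bag £8.15: all other tangible goods → 8.25% + 1% city = 9.25% → £0.753875
Unrounded tax sum = £18.126525 → £18.13

£18.13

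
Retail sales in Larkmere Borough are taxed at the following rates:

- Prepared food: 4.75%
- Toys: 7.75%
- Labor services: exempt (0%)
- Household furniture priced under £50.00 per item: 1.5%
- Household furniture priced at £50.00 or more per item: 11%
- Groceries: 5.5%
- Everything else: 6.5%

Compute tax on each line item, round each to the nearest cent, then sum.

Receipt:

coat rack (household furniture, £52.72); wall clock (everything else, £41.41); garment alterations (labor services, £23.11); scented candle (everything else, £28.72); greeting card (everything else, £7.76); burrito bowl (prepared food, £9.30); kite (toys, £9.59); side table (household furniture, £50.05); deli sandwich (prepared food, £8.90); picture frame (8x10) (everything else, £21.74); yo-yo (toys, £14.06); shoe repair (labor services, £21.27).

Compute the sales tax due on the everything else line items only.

Wall clock £41.41: everything else → 6.5% → £2.69
Scented candle £28.72: everything else → 6.5% → £1.87
Greeting card £7.76: everything else → 6.5% → £0.50
Picture frame (8x10) £21.74: everything else → 6.5% → £1.41
Tax on everything else = £2.69 + £1.87 + £0.50 + £1.41 = £6.47

£6.47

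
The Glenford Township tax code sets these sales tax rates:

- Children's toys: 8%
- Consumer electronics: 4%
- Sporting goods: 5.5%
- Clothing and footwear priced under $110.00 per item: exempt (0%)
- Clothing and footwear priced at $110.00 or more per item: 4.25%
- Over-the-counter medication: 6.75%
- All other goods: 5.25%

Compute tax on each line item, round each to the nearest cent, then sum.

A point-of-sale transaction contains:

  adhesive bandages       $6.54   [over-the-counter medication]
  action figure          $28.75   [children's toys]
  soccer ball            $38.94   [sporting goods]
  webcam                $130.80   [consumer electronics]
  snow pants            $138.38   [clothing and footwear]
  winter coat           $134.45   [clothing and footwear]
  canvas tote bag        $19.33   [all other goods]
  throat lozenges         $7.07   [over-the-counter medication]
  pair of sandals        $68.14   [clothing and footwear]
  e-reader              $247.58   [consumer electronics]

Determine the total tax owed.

$33.09

Adhesive bandages $6.54: over-the-counter medication → 6.75% → $0.44
Action figure $28.75: children's toys → 8% → $2.30
Soccer ball $38.94: sporting goods → 5.5% → $2.14
Webcam $130.80: consumer electronics → 4% → $5.23
Snow pants $138.38: clothing and footwear, $110.00 or more → 4.25% → $5.88
Winter coat $134.45: clothing and footwear, $110.00 or more → 4.25% → $5.71
Canvas tote bag $19.33: all other goods → 5.25% → $1.01
Throat lozenges $7.07: over-the-counter medication → 6.75% → $0.48
Pair of sandals $68.14: clothing and footwear, under $110.00 → 0% → $0.00
E-reader $247.58: consumer electronics → 4% → $9.90
Total tax = $0.44 + $2.30 + $2.14 + $5.23 + $5.88 + $5.71 + $1.01 + $0.48 + $9.90 = $33.09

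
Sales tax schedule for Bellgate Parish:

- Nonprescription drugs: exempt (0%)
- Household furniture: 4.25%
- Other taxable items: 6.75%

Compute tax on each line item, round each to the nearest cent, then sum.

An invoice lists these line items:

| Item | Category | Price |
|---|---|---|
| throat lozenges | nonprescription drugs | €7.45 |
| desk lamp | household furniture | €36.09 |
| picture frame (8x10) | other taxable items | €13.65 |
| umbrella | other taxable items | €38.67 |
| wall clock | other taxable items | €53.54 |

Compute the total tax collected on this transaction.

Throat lozenges €7.45: nonprescription drugs → 0% → €0.00
Desk lamp €36.09: household furniture → 4.25% → €1.53
Picture frame (8x10) €13.65: other taxable items → 6.75% → €0.92
Umbrella €38.67: other taxable items → 6.75% → €2.61
Wall clock €53.54: other taxable items → 6.75% → €3.61
Total tax = €1.53 + €0.92 + €2.61 + €3.61 = €8.67

€8.67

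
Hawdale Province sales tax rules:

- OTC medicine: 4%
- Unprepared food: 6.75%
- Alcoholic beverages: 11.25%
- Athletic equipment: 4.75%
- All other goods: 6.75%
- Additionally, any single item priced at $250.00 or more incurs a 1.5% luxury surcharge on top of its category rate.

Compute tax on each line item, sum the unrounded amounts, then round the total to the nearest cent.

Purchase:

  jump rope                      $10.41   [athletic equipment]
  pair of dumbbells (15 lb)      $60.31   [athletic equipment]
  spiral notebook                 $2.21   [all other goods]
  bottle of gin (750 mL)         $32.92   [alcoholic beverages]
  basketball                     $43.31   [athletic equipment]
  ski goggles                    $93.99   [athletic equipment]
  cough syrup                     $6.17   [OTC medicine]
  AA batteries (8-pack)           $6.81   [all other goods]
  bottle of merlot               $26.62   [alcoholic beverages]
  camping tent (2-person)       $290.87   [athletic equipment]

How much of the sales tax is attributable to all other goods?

$0.61

Spiral notebook $2.21: all other goods → 6.75% → $0.149175
AA batteries (8-pack) $6.81: all other goods → 6.75% → $0.459675
Tax on all other goods: unrounded sum = $0.60885 → $0.61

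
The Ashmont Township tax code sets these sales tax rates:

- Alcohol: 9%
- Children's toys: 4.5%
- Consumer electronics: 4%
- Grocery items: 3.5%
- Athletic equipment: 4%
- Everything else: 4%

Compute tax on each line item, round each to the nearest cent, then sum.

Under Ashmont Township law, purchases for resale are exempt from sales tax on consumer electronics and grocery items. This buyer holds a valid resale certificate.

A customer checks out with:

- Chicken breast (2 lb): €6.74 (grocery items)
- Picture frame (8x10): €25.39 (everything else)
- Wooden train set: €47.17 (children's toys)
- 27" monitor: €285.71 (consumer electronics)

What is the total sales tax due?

€3.14

Chicken breast (2 lb) €6.74: grocery items, buyer-exempt → 0% → €0.00
Picture frame (8x10) €25.39: everything else → 4% → €1.02
Wooden train set €47.17: children's toys → 4.5% → €2.12
27" monitor €285.71: consumer electronics, buyer-exempt → 0% → €0.00
Total tax = €1.02 + €2.12 = €3.14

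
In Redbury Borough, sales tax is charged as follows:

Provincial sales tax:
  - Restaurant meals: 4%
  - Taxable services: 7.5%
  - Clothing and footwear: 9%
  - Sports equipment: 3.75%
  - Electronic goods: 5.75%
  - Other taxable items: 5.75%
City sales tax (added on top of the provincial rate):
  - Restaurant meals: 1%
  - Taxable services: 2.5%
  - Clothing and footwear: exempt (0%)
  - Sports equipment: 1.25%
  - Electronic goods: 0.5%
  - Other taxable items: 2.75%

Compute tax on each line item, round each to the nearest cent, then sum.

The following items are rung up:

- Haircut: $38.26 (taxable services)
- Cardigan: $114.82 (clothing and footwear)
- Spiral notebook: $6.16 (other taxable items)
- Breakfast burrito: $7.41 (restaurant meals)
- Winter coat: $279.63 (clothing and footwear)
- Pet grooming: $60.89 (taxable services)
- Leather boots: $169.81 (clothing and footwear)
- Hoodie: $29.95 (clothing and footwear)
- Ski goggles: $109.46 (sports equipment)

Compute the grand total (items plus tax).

Haircut $38.26: taxable services → 7.5% + 2.5% city = 10% → $3.83
Cardigan $114.82: clothing and footwear → 9% + 0% city = 9% → $10.33
Spiral notebook $6.16: other taxable items → 5.75% + 2.75% city = 8.5% → $0.52
Breakfast burrito $7.41: restaurant meals → 4% + 1% city = 5% → $0.37
Winter coat $279.63: clothing and footwear → 9% + 0% city = 9% → $25.17
Pet grooming $60.89: taxable services → 7.5% + 2.5% city = 10% → $6.09
Leather boots $169.81: clothing and footwear → 9% + 0% city = 9% → $15.28
Hoodie $29.95: clothing and footwear → 9% + 0% city = 9% → $2.70
Ski goggles $109.46: sports equipment → 3.75% + 1.25% city = 5% → $5.47
Subtotal = $816.39; tax = $69.76; total due = $886.15

$886.15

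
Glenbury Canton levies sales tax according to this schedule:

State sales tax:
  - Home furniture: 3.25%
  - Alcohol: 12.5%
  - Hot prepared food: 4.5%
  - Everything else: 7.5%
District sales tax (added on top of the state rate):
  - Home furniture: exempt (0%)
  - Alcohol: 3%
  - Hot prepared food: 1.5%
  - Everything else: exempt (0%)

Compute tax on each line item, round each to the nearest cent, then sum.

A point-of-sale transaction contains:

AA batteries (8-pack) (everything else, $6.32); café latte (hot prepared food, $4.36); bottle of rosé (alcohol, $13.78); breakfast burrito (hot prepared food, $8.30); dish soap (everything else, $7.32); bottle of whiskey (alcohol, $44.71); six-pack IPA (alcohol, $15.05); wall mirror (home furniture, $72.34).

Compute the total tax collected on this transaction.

AA batteries (8-pack) $6.32: everything else → 7.5% + 0% district = 7.5% → $0.47
Café latte $4.36: hot prepared food → 4.5% + 1.5% district = 6% → $0.26
Bottle of rosé $13.78: alcohol → 12.5% + 3% district = 15.5% → $2.14
Breakfast burrito $8.30: hot prepared food → 4.5% + 1.5% district = 6% → $0.50
Dish soap $7.32: everything else → 7.5% + 0% district = 7.5% → $0.55
Bottle of whiskey $44.71: alcohol → 12.5% + 3% district = 15.5% → $6.93
Six-pack IPA $15.05: alcohol → 12.5% + 3% district = 15.5% → $2.33
Wall mirror $72.34: home furniture → 3.25% + 0% district = 3.25% → $2.35
Total tax = $0.47 + $0.26 + $2.14 + $0.50 + $0.55 + $6.93 + $2.33 + $2.35 = $15.53

$15.53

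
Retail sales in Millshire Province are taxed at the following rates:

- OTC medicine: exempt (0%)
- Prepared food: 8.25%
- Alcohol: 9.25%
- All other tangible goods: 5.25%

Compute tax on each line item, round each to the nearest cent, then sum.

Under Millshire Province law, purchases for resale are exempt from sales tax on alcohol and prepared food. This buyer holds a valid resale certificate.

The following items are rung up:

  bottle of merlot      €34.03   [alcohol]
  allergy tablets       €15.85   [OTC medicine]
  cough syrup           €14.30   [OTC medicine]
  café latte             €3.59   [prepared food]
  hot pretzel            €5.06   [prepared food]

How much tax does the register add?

€0.00

Bottle of merlot €34.03: alcohol, buyer-exempt → 0% → €0.00
Allergy tablets €15.85: OTC medicine → 0% → €0.00
Cough syrup €14.30: OTC medicine → 0% → €0.00
Café latte €3.59: prepared food, buyer-exempt → 0% → €0.00
Hot pretzel €5.06: prepared food, buyer-exempt → 0% → €0.00
Total tax = €0.00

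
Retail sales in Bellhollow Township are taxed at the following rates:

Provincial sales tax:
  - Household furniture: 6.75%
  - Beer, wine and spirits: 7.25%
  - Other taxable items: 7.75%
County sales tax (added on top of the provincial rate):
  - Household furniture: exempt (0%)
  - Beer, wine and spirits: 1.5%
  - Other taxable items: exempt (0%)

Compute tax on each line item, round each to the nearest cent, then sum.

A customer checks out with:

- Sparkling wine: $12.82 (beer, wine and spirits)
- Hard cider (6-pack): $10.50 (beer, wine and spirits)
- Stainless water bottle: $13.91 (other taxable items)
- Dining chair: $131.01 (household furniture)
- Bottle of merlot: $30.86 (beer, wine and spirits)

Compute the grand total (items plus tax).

$213.76

Sparkling wine $12.82: beer, wine and spirits → 7.25% + 1.5% county = 8.75% → $1.12
Hard cider (6-pack) $10.50: beer, wine and spirits → 7.25% + 1.5% county = 8.75% → $0.92
Stainless water bottle $13.91: other taxable items → 7.75% + 0% county = 7.75% → $1.08
Dining chair $131.01: household furniture → 6.75% + 0% county = 6.75% → $8.84
Bottle of merlot $30.86: beer, wine and spirits → 7.25% + 1.5% county = 8.75% → $2.70
Subtotal = $199.10; tax = $14.66; total due = $213.76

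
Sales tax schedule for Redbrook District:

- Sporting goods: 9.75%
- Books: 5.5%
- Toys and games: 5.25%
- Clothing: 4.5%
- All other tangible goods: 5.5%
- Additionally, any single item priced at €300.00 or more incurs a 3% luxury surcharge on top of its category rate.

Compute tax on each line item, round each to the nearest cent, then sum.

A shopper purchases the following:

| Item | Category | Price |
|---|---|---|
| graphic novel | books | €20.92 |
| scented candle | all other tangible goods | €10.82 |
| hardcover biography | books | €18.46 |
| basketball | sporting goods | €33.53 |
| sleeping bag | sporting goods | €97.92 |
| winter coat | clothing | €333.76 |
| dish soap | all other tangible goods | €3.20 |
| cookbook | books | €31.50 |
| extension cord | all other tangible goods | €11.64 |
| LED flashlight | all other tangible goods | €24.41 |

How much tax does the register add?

Graphic novel €20.92: books → 5.5% → €1.15
Scented candle €10.82: all other tangible goods → 5.5% → €0.60
Hardcover biography €18.46: books → 5.5% → €1.02
Basketball €33.53: sporting goods → 9.75% → €3.27
Sleeping bag €97.92: sporting goods → 9.75% → €9.55
Winter coat €333.76: clothing → 4.5% + 3% surcharge = 7.5% → €25.03
Dish soap €3.20: all other tangible goods → 5.5% → €0.18
Cookbook €31.50: books → 5.5% → €1.73
Extension cord €11.64: all other tangible goods → 5.5% → €0.64
LED flashlight €24.41: all other tangible goods → 5.5% → €1.34
Total tax = €1.15 + €0.60 + €1.02 + €3.27 + €9.55 + €25.03 + €0.18 + €1.73 + €0.64 + €1.34 = €44.51

€44.51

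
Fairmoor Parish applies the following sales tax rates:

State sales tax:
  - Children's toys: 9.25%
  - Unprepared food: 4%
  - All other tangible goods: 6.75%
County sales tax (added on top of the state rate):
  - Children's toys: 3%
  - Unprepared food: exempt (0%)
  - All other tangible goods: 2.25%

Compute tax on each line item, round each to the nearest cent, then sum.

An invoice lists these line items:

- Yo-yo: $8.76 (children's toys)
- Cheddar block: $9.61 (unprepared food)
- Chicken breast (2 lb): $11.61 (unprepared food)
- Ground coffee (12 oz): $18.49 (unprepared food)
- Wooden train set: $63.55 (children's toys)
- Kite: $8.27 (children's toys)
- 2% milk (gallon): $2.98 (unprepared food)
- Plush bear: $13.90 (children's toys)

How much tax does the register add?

$13.26

Yo-yo $8.76: children's toys → 9.25% + 3% county = 12.25% → $1.07
Cheddar block $9.61: unprepared food → 4% + 0% county = 4% → $0.38
Chicken breast (2 lb) $11.61: unprepared food → 4% + 0% county = 4% → $0.46
Ground coffee (12 oz) $18.49: unprepared food → 4% + 0% county = 4% → $0.74
Wooden train set $63.55: children's toys → 9.25% + 3% county = 12.25% → $7.78
Kite $8.27: children's toys → 9.25% + 3% county = 12.25% → $1.01
2% milk (gallon) $2.98: unprepared food → 4% + 0% county = 4% → $0.12
Plush bear $13.90: children's toys → 9.25% + 3% county = 12.25% → $1.70
Total tax = $1.07 + $0.38 + $0.46 + $0.74 + $7.78 + $1.01 + $0.12 + $1.70 = $13.26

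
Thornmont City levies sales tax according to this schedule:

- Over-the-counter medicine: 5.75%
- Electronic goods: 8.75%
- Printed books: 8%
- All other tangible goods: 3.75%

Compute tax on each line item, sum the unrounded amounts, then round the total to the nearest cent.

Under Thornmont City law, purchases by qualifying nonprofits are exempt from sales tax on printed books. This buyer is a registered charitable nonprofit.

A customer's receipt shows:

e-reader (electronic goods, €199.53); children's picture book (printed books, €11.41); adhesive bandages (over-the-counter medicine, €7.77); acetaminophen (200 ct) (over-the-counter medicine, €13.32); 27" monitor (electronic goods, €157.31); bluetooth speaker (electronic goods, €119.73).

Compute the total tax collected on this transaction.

E-reader €199.53: electronic goods → 8.75% → €17.458875
Children's picture book €11.41: printed books, buyer-exempt → 0% → €0.00
Adhesive bandages €7.77: over-the-counter medicine → 5.75% → €0.446775
Acetaminophen (200 ct) €13.32: over-the-counter medicine → 5.75% → €0.7659
27" monitor €157.31: electronic goods → 8.75% → €13.764625
Bluetooth speaker €119.73: electronic goods → 8.75% → €10.476375
Unrounded tax sum = €42.91255 → €42.91

€42.91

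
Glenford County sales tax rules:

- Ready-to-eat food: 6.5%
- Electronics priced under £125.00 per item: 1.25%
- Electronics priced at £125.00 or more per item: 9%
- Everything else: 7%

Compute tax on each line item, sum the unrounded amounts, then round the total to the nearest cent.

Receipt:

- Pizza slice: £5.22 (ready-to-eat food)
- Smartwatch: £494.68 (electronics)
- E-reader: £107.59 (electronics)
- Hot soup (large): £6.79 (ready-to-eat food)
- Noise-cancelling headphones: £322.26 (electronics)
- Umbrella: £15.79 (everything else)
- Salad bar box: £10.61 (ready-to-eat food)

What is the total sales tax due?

£77.45

Pizza slice £5.22: ready-to-eat food → 6.5% → £0.3393
Smartwatch £494.68: electronics, £125.00 or more → 9% → £44.5212
E-reader £107.59: electronics, under £125.00 → 1.25% → £1.344875
Hot soup (large) £6.79: ready-to-eat food → 6.5% → £0.44135
Noise-cancelling headphones £322.26: electronics, £125.00 or more → 9% → £29.0034
Umbrella £15.79: everything else → 7% → £1.1053
Salad bar box £10.61: ready-to-eat food → 6.5% → £0.68965
Unrounded tax sum = £77.445075 → £77.45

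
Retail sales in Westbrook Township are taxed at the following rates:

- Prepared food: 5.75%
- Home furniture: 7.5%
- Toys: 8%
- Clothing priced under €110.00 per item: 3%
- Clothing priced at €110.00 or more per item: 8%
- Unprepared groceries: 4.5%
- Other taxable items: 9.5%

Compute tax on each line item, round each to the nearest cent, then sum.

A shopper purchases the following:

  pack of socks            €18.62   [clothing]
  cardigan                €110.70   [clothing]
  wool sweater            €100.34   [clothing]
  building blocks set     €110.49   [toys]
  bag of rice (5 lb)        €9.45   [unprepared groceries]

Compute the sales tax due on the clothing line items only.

€12.43

Pack of socks €18.62: clothing, under €110.00 → 3% → €0.56
Cardigan €110.70: clothing, €110.00 or more → 8% → €8.86
Wool sweater €100.34: clothing, under €110.00 → 3% → €3.01
Tax on clothing = €0.56 + €8.86 + €3.01 = €12.43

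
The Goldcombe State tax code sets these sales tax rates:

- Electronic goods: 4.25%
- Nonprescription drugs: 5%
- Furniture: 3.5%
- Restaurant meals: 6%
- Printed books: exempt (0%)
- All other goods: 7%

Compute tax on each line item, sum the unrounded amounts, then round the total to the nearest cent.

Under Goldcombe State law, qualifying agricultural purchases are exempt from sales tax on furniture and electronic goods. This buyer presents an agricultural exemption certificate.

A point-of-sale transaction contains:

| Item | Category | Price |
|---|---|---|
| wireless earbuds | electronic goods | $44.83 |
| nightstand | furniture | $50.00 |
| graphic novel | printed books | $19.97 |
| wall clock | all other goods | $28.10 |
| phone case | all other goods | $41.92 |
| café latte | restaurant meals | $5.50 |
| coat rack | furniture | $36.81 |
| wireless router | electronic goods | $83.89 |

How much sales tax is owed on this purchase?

Wireless earbuds $44.83: electronic goods, buyer-exempt → 0% → $0.00
Nightstand $50.00: furniture, buyer-exempt → 0% → $0.00
Graphic novel $19.97: printed books → 0% → $0.00
Wall clock $28.10: all other goods → 7% → $1.967
Phone case $41.92: all other goods → 7% → $2.9344
Café latte $5.50: restaurant meals → 6% → $0.33
Coat rack $36.81: furniture, buyer-exempt → 0% → $0.00
Wireless router $83.89: electronic goods, buyer-exempt → 0% → $0.00
Unrounded tax sum = $5.2314 → $5.23

$5.23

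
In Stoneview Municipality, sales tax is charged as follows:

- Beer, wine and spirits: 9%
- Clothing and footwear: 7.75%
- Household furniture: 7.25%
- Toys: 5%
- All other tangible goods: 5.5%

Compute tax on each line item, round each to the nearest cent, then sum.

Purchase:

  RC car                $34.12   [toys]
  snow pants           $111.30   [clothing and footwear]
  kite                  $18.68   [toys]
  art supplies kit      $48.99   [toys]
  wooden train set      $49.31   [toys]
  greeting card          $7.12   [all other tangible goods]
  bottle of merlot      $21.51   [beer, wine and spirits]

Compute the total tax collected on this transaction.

RC car $34.12: toys → 5% → $1.71
Snow pants $111.30: clothing and footwear → 7.75% → $8.63
Kite $18.68: toys → 5% → $0.93
Art supplies kit $48.99: toys → 5% → $2.45
Wooden train set $49.31: toys → 5% → $2.47
Greeting card $7.12: all other tangible goods → 5.5% → $0.39
Bottle of merlot $21.51: beer, wine and spirits → 9% → $1.94
Total tax = $1.71 + $8.63 + $0.93 + $2.45 + $2.47 + $0.39 + $1.94 = $18.52

$18.52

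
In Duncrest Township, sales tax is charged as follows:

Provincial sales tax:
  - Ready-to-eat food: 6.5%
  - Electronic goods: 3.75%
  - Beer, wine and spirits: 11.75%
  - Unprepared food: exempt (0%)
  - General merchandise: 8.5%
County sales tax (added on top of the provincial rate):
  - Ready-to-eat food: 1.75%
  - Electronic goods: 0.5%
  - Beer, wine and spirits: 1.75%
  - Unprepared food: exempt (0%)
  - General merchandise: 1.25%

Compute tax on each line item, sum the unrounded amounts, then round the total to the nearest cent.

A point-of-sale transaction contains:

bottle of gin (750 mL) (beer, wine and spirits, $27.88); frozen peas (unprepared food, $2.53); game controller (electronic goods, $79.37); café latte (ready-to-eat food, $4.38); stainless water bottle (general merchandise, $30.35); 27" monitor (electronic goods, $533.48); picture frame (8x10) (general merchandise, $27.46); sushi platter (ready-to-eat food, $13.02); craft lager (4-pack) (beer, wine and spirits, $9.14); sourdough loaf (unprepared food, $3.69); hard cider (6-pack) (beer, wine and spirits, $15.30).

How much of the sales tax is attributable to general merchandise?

Stainless water bottle $30.35: general merchandise → 8.5% + 1.25% county = 9.75% → $2.959125
Picture frame (8x10) $27.46: general merchandise → 8.5% + 1.25% county = 9.75% → $2.67735
Tax on general merchandise: unrounded sum = $5.636475 → $5.64

$5.64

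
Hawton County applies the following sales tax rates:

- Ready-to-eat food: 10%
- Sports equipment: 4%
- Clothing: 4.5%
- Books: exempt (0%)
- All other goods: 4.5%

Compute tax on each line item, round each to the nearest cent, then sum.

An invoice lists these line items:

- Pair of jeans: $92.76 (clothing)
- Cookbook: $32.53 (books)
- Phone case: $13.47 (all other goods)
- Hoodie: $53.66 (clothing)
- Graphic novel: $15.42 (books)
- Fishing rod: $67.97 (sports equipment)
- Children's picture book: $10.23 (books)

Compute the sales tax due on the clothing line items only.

Pair of jeans $92.76: clothing → 4.5% → $4.17
Hoodie $53.66: clothing → 4.5% → $2.41
Tax on clothing = $4.17 + $2.41 = $6.58

$6.58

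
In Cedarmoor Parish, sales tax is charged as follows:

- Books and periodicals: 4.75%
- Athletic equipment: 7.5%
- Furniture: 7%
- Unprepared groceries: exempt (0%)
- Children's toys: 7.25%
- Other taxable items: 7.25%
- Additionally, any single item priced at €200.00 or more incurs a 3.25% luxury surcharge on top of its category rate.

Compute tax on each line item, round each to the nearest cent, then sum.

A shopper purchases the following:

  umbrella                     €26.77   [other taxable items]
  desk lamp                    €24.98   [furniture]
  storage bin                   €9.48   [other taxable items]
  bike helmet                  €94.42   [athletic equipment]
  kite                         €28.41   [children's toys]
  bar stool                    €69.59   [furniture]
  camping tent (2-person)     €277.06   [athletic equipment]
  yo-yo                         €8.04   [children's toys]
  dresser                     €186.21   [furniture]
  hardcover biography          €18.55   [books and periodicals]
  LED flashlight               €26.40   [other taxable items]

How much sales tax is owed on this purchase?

Umbrella €26.77: other taxable items → 7.25% → €1.94
Desk lamp €24.98: furniture → 7% → €1.75
Storage bin €9.48: other taxable items → 7.25% → €0.69
Bike helmet €94.42: athletic equipment → 7.5% → €7.08
Kite €28.41: children's toys → 7.25% → €2.06
Bar stool €69.59: furniture → 7% → €4.87
Camping tent (2-person) €277.06: athletic equipment → 7.5% + 3.25% surcharge = 10.75% → €29.78
Yo-yo €8.04: children's toys → 7.25% → €0.58
Dresser €186.21: furniture → 7% → €13.03
Hardcover biography €18.55: books and periodicals → 4.75% → €0.88
LED flashlight €26.40: other taxable items → 7.25% → €1.91
Total tax = €1.94 + €1.75 + €0.69 + €7.08 + €2.06 + €4.87 + €29.78 + €0.58 + €13.03 + €0.88 + €1.91 = €64.57

€64.57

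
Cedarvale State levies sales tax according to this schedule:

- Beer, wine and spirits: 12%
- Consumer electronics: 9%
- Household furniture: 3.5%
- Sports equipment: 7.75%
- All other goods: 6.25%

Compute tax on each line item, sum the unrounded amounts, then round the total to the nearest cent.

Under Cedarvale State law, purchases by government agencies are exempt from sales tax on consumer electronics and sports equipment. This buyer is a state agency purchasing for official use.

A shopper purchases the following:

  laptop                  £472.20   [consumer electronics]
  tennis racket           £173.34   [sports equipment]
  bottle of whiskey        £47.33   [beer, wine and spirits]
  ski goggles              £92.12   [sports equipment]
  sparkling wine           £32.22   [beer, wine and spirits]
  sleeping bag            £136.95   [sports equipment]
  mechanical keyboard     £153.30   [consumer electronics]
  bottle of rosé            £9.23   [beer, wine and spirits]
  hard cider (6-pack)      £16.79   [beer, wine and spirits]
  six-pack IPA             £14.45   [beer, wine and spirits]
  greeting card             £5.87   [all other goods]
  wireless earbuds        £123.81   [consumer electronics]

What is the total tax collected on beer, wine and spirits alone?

£14.40

Bottle of whiskey £47.33: beer, wine and spirits → 12% → £5.6796
Sparkling wine £32.22: beer, wine and spirits → 12% → £3.8664
Bottle of rosé £9.23: beer, wine and spirits → 12% → £1.1076
Hard cider (6-pack) £16.79: beer, wine and spirits → 12% → £2.0148
Six-pack IPA £14.45: beer, wine and spirits → 12% → £1.734
Tax on beer, wine and spirits: unrounded sum = £14.4024 → £14.40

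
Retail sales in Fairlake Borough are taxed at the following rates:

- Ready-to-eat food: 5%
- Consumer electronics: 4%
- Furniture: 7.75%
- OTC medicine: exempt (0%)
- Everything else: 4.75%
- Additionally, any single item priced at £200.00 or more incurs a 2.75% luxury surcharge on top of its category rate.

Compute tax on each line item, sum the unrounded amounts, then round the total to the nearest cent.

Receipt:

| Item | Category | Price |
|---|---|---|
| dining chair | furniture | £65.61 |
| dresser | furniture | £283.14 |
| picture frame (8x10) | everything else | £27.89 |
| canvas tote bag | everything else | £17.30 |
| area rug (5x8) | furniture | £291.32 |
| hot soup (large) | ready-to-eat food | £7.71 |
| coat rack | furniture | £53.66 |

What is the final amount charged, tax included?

Dining chair £65.61: furniture → 7.75% → £5.084775
Dresser £283.14: furniture → 7.75% + 2.75% surcharge = 10.5% → £29.7297
Picture frame (8x10) £27.89: everything else → 4.75% → £1.324775
Canvas tote bag £17.30: everything else → 4.75% → £0.82175
Area rug (5x8) £291.32: furniture → 7.75% + 2.75% surcharge = 10.5% → £30.5886
Hot soup (large) £7.71: ready-to-eat food → 5% → £0.3855
Coat rack £53.66: furniture → 7.75% → £4.15865
Subtotal = £746.63; unrounded tax = £72.09375 → £72.09; total due = £818.72

£818.72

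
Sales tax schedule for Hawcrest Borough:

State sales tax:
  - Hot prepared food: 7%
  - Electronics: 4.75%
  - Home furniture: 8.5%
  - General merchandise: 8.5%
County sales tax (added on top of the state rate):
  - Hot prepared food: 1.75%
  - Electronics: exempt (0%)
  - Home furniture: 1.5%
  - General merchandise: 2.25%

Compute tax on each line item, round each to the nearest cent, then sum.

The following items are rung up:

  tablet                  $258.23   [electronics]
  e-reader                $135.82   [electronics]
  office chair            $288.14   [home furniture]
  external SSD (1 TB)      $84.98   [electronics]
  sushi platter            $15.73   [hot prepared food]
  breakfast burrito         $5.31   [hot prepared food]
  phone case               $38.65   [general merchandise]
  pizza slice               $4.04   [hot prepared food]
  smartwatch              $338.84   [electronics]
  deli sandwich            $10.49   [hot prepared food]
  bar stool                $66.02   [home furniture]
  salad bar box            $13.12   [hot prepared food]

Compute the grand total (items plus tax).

$1342.04

Tablet $258.23: electronics → 4.75% + 0% county = 4.75% → $12.27
E-reader $135.82: electronics → 4.75% + 0% county = 4.75% → $6.45
Office chair $288.14: home furniture → 8.5% + 1.5% county = 10% → $28.81
External SSD (1 TB) $84.98: electronics → 4.75% + 0% county = 4.75% → $4.04
Sushi platter $15.73: hot prepared food → 7% + 1.75% county = 8.75% → $1.38
Breakfast burrito $5.31: hot prepared food → 7% + 1.75% county = 8.75% → $0.46
Phone case $38.65: general merchandise → 8.5% + 2.25% county = 10.75% → $4.15
Pizza slice $4.04: hot prepared food → 7% + 1.75% county = 8.75% → $0.35
Smartwatch $338.84: electronics → 4.75% + 0% county = 4.75% → $16.09
Deli sandwich $10.49: hot prepared food → 7% + 1.75% county = 8.75% → $0.92
Bar stool $66.02: home furniture → 8.5% + 1.5% county = 10% → $6.60
Salad bar box $13.12: hot prepared food → 7% + 1.75% county = 8.75% → $1.15
Subtotal = $1259.37; tax = $82.67; total due = $1342.04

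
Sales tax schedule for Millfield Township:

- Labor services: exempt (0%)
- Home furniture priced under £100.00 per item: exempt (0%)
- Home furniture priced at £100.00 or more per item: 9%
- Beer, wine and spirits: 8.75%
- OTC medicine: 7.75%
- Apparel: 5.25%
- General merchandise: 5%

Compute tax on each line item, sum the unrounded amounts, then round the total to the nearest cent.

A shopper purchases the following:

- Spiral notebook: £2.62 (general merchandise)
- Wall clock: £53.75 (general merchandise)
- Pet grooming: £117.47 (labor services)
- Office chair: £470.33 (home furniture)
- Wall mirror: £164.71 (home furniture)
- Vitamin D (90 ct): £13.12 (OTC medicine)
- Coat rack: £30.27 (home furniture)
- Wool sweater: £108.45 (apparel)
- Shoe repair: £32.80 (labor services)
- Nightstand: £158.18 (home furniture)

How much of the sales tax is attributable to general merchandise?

Spiral notebook £2.62: general merchandise → 5% → £0.131
Wall clock £53.75: general merchandise → 5% → £2.6875
Tax on general merchandise: unrounded sum = £2.8185 → £2.82

£2.82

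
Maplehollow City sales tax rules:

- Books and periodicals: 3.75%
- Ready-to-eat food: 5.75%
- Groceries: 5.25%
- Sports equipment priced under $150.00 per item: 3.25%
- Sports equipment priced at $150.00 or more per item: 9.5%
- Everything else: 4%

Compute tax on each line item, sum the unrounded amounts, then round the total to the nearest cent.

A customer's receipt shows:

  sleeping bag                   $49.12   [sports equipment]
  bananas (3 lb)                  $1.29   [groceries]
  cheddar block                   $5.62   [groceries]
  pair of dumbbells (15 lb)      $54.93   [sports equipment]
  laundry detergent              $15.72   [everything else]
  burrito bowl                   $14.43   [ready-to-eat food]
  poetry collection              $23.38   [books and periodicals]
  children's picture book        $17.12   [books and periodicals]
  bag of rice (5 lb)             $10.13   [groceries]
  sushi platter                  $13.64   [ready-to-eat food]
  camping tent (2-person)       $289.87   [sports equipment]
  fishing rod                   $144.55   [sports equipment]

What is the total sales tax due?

$40.27

Sleeping bag $49.12: sports equipment, under $150.00 → 3.25% → $1.5964
Bananas (3 lb) $1.29: groceries → 5.25% → $0.067725
Cheddar block $5.62: groceries → 5.25% → $0.29505
Pair of dumbbells (15 lb) $54.93: sports equipment, under $150.00 → 3.25% → $1.785225
Laundry detergent $15.72: everything else → 4% → $0.6288
Burrito bowl $14.43: ready-to-eat food → 5.75% → $0.829725
Poetry collection $23.38: books and periodicals → 3.75% → $0.87675
Children's picture book $17.12: books and periodicals → 3.75% → $0.642
Bag of rice (5 lb) $10.13: groceries → 5.25% → $0.531825
Sushi platter $13.64: ready-to-eat food → 5.75% → $0.7843
Camping tent (2-person) $289.87: sports equipment, $150.00 or more → 9.5% → $27.53765
Fishing rod $144.55: sports equipment, under $150.00 → 3.25% → $4.697875
Unrounded tax sum = $40.273325 → $40.27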